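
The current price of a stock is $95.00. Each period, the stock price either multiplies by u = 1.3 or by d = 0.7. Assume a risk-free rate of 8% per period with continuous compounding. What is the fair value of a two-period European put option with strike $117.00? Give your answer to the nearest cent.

$19.85

Risk-neutral probability p = (e^0.08 − 0.7)/(1.3 − 0.7) = 0.3833/0.6000 = 0.6388
Terminal stock prices: S_uu = 160.6, S_ud = 86.45, S_dd = 46.55
Terminal payoffs (K − S): max(-43.55, 0) = 0, max(30.55, 0) = 30.55, max(70.45, 0) = 70.45
Node u (S = 123.5): V_u = e^(−0.08)·[0.6388·0.0000 + 0.3612·30.5500] = 10.1859
Node d (S = 66.5): V_d = e^(−0.08)·[0.6388·30.5500 + 0.3612·70.4500] = 41.5046
Node 0 (S = 95): V_0 = e^(−0.08)·[0.6388·10.1859 + 0.3612·41.5046] = 19.8450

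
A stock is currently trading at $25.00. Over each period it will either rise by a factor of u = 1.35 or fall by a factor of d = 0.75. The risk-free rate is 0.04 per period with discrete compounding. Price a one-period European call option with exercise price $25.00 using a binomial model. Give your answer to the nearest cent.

$4.07

Risk-neutral probability p = (1 + 0.04 − 0.75)/(1.35 − 0.75) = 0.2900/0.6000 = 0.4833
Terminal stock prices: S_u = 33.75, S_d = 18.75
Terminal payoffs (S − K): max(8.75, 0) = 8.75, max(-6.25, 0) = 0
Node 0 (S = 25): V_0 = 1/1.04·[0.4833·8.7500 + 0.5167·0.0000] = 4.0665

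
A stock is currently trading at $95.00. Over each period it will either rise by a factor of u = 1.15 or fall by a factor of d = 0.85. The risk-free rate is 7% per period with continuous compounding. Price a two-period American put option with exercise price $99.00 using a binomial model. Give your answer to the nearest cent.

Risk-neutral probability p = (e^0.07 − 0.85)/(1.15 − 0.85) = 0.2225/0.3000 = 0.7417
Terminal stock prices: S_uu = 125.6, S_ud = 92.86, S_dd = 68.64
Terminal payoffs (K − S): max(-26.64, 0) = 0, max(6.138, 0) = 6.138, max(30.36, 0) = 30.36
Node u (S = 109.2): continuation = e^(−0.07)·[0.7417·0.0000 + 0.2583·6.1375] = 1.4782; exercise value = 0.0000 ≤ continuation, so V_u = 1.4782
Node d (S = 80.75): continuation = e^(−0.07)·[0.7417·6.1375 + 0.2583·30.3625] = 11.5570; exercise value = 18.2500 > continuation, so V_d = 18.2500 (exercise)
Node 0 (S = 95): continuation = e^(−0.07)·[0.7417·1.4782 + 0.2583·18.2500] = 5.4176; exercise value = 4.0000 ≤ continuation, so V_0 = 5.4176

$5.42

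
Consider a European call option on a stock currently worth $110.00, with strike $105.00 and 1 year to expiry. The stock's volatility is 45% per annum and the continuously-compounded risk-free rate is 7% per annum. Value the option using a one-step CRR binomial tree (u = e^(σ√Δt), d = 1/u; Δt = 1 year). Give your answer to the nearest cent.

$29.41

CRR parameters: u = e^(σ√Δt) = e^(0.45·√1) = 1.5683, d = 1/u = 0.6376
Per-period rate: rΔt = 0.07·1 = 0.07, so R = e^0.07 = 1.0725
Risk-neutral probability p = (e^0.07 − 0.6376)/(1.5683 − 0.6376) = 0.4349/0.9307 = 0.4673
Terminal stock prices: S_u = 172.5, S_d = 70.14
Terminal payoffs (S − K): max(67.51, 0) = 67.51, max(-34.86, 0) = 0
Node 0 (S = 110): V_0 = e^(−0.07)·[0.4673·67.5143 + 0.5327·0.0000] = 29.4146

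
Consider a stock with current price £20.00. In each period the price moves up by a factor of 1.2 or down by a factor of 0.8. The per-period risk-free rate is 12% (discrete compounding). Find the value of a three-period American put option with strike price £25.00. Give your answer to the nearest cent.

Risk-neutral probability p = (1 + 0.12 − 0.8)/(1.2 − 0.8) = 0.3200/0.4000 = 0.8000
Terminal stock prices: S_uuu = 34.56, S_uud = 23.04, S_udd = 15.36, S_ddd = 10.24
Terminal payoffs (K − S): max(-9.56, 0) = 0, max(1.96, 0) = 1.96, max(9.64, 0) = 9.64, max(14.76, 0) = 14.76
Node uu (S = 28.8): continuation = 1/1.12·[0.8000·0.0000 + 0.2000·1.9600] = 0.3500; exercise value = 0.0000 ≤ continuation, so V_uu = 0.3500
Node ud (S = 19.2): continuation = 1/1.12·[0.8000·1.9600 + 0.2000·9.6400] = 3.1214; exercise value = 5.8000 > continuation, so V_ud = 5.8000 (exercise)
Node dd (S = 12.8): continuation = 1/1.12·[0.8000·9.6400 + 0.2000·14.7600] = 9.5214; exercise value = 12.2000 > continuation, so V_dd = 12.2000 (exercise)
Node u (S = 24): continuation = 1/1.12·[0.8000·0.3500 + 0.2000·5.8000] = 1.2857; exercise value = 1.0000 ≤ continuation, so V_u = 1.2857
Node d (S = 16): continuation = 1/1.12·[0.8000·5.8000 + 0.2000·12.2000] = 6.3214; exercise value = 9.0000 > continuation, so V_d = 9.0000 (exercise)
Node 0 (S = 20): continuation = 1/1.12·[0.8000·1.2857 + 0.2000·9.0000] = 2.5255; exercise value = 5.0000 > continuation, so V_0 = 5.0000 (exercise)

£5.00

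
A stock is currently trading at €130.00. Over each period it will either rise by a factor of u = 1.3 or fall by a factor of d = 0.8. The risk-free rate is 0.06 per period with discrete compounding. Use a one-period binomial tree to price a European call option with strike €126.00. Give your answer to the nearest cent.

€21.09

Risk-neutral probability p = (1 + 0.06 − 0.8)/(1.3 − 0.8) = 0.2600/0.5000 = 0.5200
Terminal stock prices: S_u = 169, S_d = 104
Terminal payoffs (S − K): max(43, 0) = 43, max(-22, 0) = 0
Node 0 (S = 130): V_0 = 1/1.06·[0.5200·43.0000 + 0.4800·0.0000] = 21.0943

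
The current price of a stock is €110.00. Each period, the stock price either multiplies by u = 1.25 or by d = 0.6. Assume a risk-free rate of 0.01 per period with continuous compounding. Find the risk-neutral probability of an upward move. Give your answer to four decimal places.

p = 0.6308

Risk-neutral probability p = (e^0.01 − 0.6)/(1.25 − 0.6) = 0.4101/0.6500 = 0.6308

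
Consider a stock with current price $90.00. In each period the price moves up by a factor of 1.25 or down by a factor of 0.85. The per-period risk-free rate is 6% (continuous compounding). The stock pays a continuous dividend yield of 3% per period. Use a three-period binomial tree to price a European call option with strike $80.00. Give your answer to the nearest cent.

$18.85

Per-period risk-free factor R = e^0.06 = 1.0618; dividend-adjusted growth = e^(0.06−0.03) = 1.0305.
Risk-neutral probability p = (1.0305 − 0.85)/(1.25 − 0.85) = 0.1805/0.4000 = 0.4511
Terminal stock prices: S_uuu = 175.8, S_uud = 119.5, S_udd = 81.28, S_ddd = 55.27
Terminal payoffs (S − K): max(95.78, 0) = 95.78, max(39.53, 0) = 39.53, max(1.281, 0) = 1.281, max(-24.73, 0) = 0
Node uu (S = 140.6): V_uu = e^(−0.06)·[0.4511·95.7812 + 0.5489·39.5312] = 61.1277
Node ud (S = 95.62): V_ud = e^(−0.06)·[0.4511·39.5312 + 0.5489·1.2812] = 17.4577
Node dd (S = 65.02): V_dd = e^(−0.06)·[0.4511·1.2812 + 0.5489·0.0000] = 0.5444
Node u (S = 112.5): V_u = e^(−0.06)·[0.4511·61.1277 + 0.5489·17.4577] = 34.9949
Node d (S = 76.5): V_d = e^(−0.06)·[0.4511·17.4577 + 0.5489·0.5444] = 7.6985
Node 0 (S = 90): V_0 = e^(−0.06)·[0.4511·34.9949 + 0.5489·7.6985] = 18.8474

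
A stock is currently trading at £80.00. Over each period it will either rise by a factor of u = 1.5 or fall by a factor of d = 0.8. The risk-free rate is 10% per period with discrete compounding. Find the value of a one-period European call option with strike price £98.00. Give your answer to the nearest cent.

£8.57

Risk-neutral probability p = (1 + 0.1 − 0.8)/(1.5 − 0.8) = 0.3000/0.7000 = 0.4286
Terminal stock prices: S_u = 120, S_d = 64
Terminal payoffs (S − K): max(22, 0) = 22, max(-34, 0) = 0
Node 0 (S = 80): V_0 = 1/1.1·[0.4286·22.0000 + 0.5714·0.0000] = 8.5714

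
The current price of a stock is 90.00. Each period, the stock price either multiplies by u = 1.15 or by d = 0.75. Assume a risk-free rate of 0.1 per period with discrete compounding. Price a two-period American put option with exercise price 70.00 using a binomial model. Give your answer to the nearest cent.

0.28

Risk-neutral probability p = (1 + 0.1 − 0.75)/(1.15 − 0.75) = 0.3500/0.4000 = 0.8750
Terminal stock prices: S_uu = 119, S_ud = 77.62, S_dd = 50.62
Terminal payoffs (K − S): max(-49.02, 0) = 0, max(-7.625, 0) = 0, max(19.38, 0) = 19.38
Node u (S = 103.5): continuation = 1/1.1·[0.8750·0.0000 + 0.1250·0.0000] = 0.0000; exercise value = 0.0000 ≤ continuation, so V_u = 0.0000
Node d (S = 67.5): continuation = 1/1.1·[0.8750·0.0000 + 0.1250·19.3750] = 2.2017; exercise value = 2.5000 > continuation, so V_d = 2.5000 (exercise)
Node 0 (S = 90): continuation = 1/1.1·[0.8750·0.0000 + 0.1250·2.5000] = 0.2841; exercise value = 0.0000 ≤ continuation, so V_0 = 0.2841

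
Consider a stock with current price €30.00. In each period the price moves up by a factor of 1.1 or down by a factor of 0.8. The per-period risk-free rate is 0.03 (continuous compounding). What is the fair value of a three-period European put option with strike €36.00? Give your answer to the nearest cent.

€4.53

Risk-neutral probability p = (e^0.03 − 0.8)/(1.1 − 0.8) = 0.2305/0.3000 = 0.7682
Terminal stock prices: S_uuu = 39.93, S_uud = 29.04, S_udd = 21.12, S_ddd = 15.36
Terminal payoffs (K − S): max(-3.93, 0) = 0, max(6.96, 0) = 6.96, max(14.88, 0) = 14.88, max(20.64, 0) = 20.64
Node uu (S = 36.3): V_uu = e^(−0.03)·[0.7682·0.0000 + 0.2318·6.9600] = 1.5658
Node ud (S = 26.4): V_ud = e^(−0.03)·[0.7682·6.9600 + 0.2318·14.8800] = 8.5360
Node dd (S = 19.2): V_dd = e^(−0.03)·[0.7682·14.8800 + 0.2318·20.6400] = 15.7360
Node u (S = 33): V_u = e^(−0.03)·[0.7682·1.5658 + 0.2318·8.5360] = 3.0876
Node d (S = 24): V_d = e^(−0.03)·[0.7682·8.5360 + 0.2318·15.7360] = 9.9035
Node 0 (S = 30): V_0 = e^(−0.03)·[0.7682·3.0876 + 0.2318·9.9035] = 4.5297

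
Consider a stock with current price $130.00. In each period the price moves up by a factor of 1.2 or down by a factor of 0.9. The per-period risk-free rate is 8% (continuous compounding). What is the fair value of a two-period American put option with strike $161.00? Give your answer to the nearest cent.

Risk-neutral probability p = (e^0.08 − 0.9)/(1.2 − 0.9) = 0.1833/0.3000 = 0.6110
Terminal stock prices: S_uu = 187.2, S_ud = 140.4, S_dd = 105.3
Terminal payoffs (K − S): max(-26.2, 0) = 0, max(20.6, 0) = 20.6, max(55.7, 0) = 55.7
Node u (S = 156): continuation = e^(−0.08)·[0.6110·0.0000 + 0.3890·20.6000] = 7.3981; exercise value = 5.0000 ≤ continuation, so V_u = 7.3981
Node d (S = 117): continuation = e^(−0.08)·[0.6110·20.6000 + 0.3890·55.7000] = 31.6217; exercise value = 44.0000 > continuation, so V_d = 44.0000 (exercise)
Node 0 (S = 130): continuation = e^(−0.08)·[0.6110·7.3981 + 0.3890·44.0000] = 19.9742; exercise value = 31.0000 > continuation, so V_0 = 31.0000 (exercise)

$31.00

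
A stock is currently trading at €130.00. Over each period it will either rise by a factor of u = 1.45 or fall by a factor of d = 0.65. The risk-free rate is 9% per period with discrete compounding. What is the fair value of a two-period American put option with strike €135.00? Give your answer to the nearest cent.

Risk-neutral probability p = (1 + 0.09 − 0.65)/(1.45 − 0.65) = 0.4400/0.8000 = 0.5500
Terminal stock prices: S_uu = 273.3, S_ud = 122.5, S_dd = 54.93
Terminal payoffs (K − S): max(-138.3, 0) = 0, max(12.47, 0) = 12.47, max(80.07, 0) = 80.07
Node u (S = 188.5): continuation = 1/1.09·[0.5500·0.0000 + 0.4500·12.4750] = 5.1502; exercise value = 0.0000 ≤ continuation, so V_u = 5.1502
Node d (S = 84.5): continuation = 1/1.09·[0.5500·12.4750 + 0.4500·80.0750] = 39.3532; exercise value = 50.5000 > continuation, so V_d = 50.5000 (exercise)
Node 0 (S = 130): continuation = 1/1.09·[0.5500·5.1502 + 0.4500·50.5000] = 23.4474; exercise value = 5.0000 ≤ continuation, so V_0 = 23.4474

€23.45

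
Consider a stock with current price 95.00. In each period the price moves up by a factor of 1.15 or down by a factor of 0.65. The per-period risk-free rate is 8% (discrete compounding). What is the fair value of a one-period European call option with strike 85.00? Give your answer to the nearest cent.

Risk-neutral probability p = (1 + 0.08 − 0.65)/(1.15 − 0.65) = 0.4300/0.5000 = 0.8600
Terminal stock prices: S_u = 109.2, S_d = 61.75
Terminal payoffs (S − K): max(24.25, 0) = 24.25, max(-23.25, 0) = 0
Node 0 (S = 95): V_0 = 1/1.08·[0.8600·24.2500 + 0.1400·0.0000] = 19.3102

19.31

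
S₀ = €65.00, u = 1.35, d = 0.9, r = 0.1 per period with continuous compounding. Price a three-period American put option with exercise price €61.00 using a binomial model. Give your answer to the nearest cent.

Risk-neutral probability p = (e^0.1 − 0.9)/(1.35 − 0.9) = 0.2052/0.4500 = 0.4559
Terminal stock prices: S_uuu = 159.9, S_uud = 106.6, S_udd = 71.08, S_ddd = 47.39
Terminal payoffs (K − S): max(-98.92, 0) = 0, max(-45.62, 0) = 0, max(-10.08, 0) = 0, max(13.61, 0) = 13.61
Node uu (S = 118.5): continuation = e^(−0.1)·[0.4559·0.0000 + 0.5441·0.0000] = 0.0000; exercise value = 0.0000 ≤ continuation, so V_uu = 0.0000
Node ud (S = 78.98): continuation = e^(−0.1)·[0.4559·0.0000 + 0.5441·0.0000] = 0.0000; exercise value = 0.0000 ≤ continuation, so V_ud = 0.0000
Node dd (S = 52.65): continuation = e^(−0.1)·[0.4559·0.0000 + 0.5441·13.6150] = 6.7025; exercise value = 8.3500 > continuation, so V_dd = 8.3500 (exercise)
Node u (S = 87.75): continuation = e^(−0.1)·[0.4559·0.0000 + 0.5441·0.0000] = 0.0000; exercise value = 0.0000 ≤ continuation, so V_u = 0.0000
Node d (S = 58.5): continuation = e^(−0.1)·[0.4559·0.0000 + 0.5441·8.3500] = 4.1106; exercise value = 2.5000 ≤ continuation, so V_d = 4.1106
Node 0 (S = 65): continuation = e^(−0.1)·[0.4559·0.0000 + 0.5441·4.1106] = 2.0236; exercise value = 0.0000 ≤ continuation, so V_0 = 2.0236

€2.02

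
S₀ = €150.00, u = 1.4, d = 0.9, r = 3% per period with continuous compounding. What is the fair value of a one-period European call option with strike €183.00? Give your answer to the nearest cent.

Risk-neutral probability p = (e^0.03 − 0.9)/(1.4 − 0.9) = 0.1305/0.5000 = 0.2609
Terminal stock prices: S_u = 210, S_d = 135
Terminal payoffs (S − K): max(27, 0) = 27, max(-48, 0) = 0
Node 0 (S = 150): V_0 = e^(−0.03)·[0.2609·27.0000 + 0.7391·0.0000] = 6.8363

€6.84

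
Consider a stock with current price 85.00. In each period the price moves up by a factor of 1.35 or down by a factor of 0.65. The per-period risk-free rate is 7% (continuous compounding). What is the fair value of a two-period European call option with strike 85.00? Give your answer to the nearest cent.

22.14

Risk-neutral probability p = (e^0.07 − 0.65)/(1.35 − 0.65) = 0.4225/0.7000 = 0.6036
Terminal stock prices: S_uu = 154.9, S_ud = 74.59, S_dd = 35.91
Terminal payoffs (S − K): max(69.91, 0) = 69.91, max(-10.41, 0) = 0, max(-49.09, 0) = 0
Node u (S = 114.8): V_u = e^(−0.07)·[0.6036·69.9125 + 0.3964·0.0000] = 39.3452
Node d (S = 55.25): V_d = e^(−0.07)·[0.6036·0.0000 + 0.3964·0.0000] = 0.0000
Node 0 (S = 85): V_0 = e^(−0.07)·[0.6036·39.3452 + 0.3964·0.0000] = 22.1426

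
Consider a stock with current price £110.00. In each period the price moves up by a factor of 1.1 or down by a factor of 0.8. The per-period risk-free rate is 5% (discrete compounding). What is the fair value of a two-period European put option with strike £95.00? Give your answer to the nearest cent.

£0.62

Risk-neutral probability p = (1 + 0.05 − 0.8)/(1.1 − 0.8) = 0.2500/0.3000 = 0.8333
Terminal stock prices: S_uu = 133.1, S_ud = 96.8, S_dd = 70.4
Terminal payoffs (K − S): max(-38.1, 0) = 0, max(-1.8, 0) = 0, max(24.6, 0) = 24.6
Node u (S = 121): V_u = 1/1.05·[0.8333·0.0000 + 0.1667·0.0000] = 0.0000
Node d (S = 88): V_d = 1/1.05·[0.8333·0.0000 + 0.1667·24.6000] = 3.9048
Node 0 (S = 110): V_0 = 1/1.05·[0.8333·0.0000 + 0.1667·3.9048] = 0.6198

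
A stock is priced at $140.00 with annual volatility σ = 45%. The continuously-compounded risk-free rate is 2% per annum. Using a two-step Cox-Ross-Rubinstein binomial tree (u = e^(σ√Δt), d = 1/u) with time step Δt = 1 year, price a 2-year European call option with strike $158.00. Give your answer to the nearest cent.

CRR parameters: u = e^(σ√Δt) = e^(0.45·√1) = 1.5683, d = 1/u = 0.6376
Per-period rate: rΔt = 0.02·1 = 0.02, so R = e^0.02 = 1.0202
Risk-neutral probability p = (e^0.02 − 0.6376)/(1.5683 − 0.6376) = 0.3826/0.9307 = 0.4111
Terminal stock prices: S_uu = 344.3, S_ud = 140, S_dd = 56.92
Terminal payoffs (S − K): max(186.3, 0) = 186.3, max(-18, 0) = 0, max(-101.1, 0) = 0
Node u (S = 219.6): V_u = e^(−0.02)·[0.4111·186.3444 + 0.5889·0.0000] = 75.0832
Node d (S = 89.27): V_d = e^(−0.02)·[0.4111·0.0000 + 0.5889·0.0000] = 0.0000
Node 0 (S = 140): V_0 = e^(−0.02)·[0.4111·75.0832 + 0.5889·0.0000] = 30.2531

$30.25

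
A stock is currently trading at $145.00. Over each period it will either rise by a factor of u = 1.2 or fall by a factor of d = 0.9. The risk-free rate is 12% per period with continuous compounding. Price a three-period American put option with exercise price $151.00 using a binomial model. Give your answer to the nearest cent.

$6.00

Risk-neutral probability p = (e^0.12 − 0.9)/(1.2 − 0.9) = 0.2275/0.3000 = 0.7583
Terminal stock prices: S_uuu = 250.6, S_uud = 187.9, S_udd = 140.9, S_ddd = 105.7
Terminal payoffs (K − S): max(-99.56, 0) = 0, max(-36.92, 0) = 0, max(10.06, 0) = 10.06, max(45.29, 0) = 45.29
Node uu (S = 208.8): continuation = e^(−0.12)·[0.7583·0.0000 + 0.2417·0.0000] = 0.0000; exercise value = 0.0000 ≤ continuation, so V_uu = 0.0000
Node ud (S = 156.6): continuation = e^(−0.12)·[0.7583·0.0000 + 0.2417·10.0600] = 2.1563; exercise value = 0.0000 ≤ continuation, so V_ud = 2.1563
Node dd (S = 117.5): continuation = e^(−0.12)·[0.7583·10.0600 + 0.2417·45.2950] = 16.4750; exercise value = 33.5500 > continuation, so V_dd = 33.5500 (exercise)
Node u (S = 174): continuation = e^(−0.12)·[0.7583·0.0000 + 0.2417·2.1563] = 0.4622; exercise value = 0.0000 ≤ continuation, so V_u = 0.4622
Node d (S = 130.5): continuation = e^(−0.12)·[0.7583·2.1563 + 0.2417·33.5500] = 8.6417; exercise value = 20.5000 > continuation, so V_d = 20.5000 (exercise)
Node 0 (S = 145): continuation = e^(−0.12)·[0.7583·0.4622 + 0.2417·20.5000] = 4.7050; exercise value = 6.0000 > continuation, so V_0 = 6.0000 (exercise)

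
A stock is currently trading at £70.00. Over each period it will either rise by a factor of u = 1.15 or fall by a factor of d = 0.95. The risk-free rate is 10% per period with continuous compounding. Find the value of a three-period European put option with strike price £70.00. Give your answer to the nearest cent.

£0.08

Risk-neutral probability p = (e^0.1 − 0.95)/(1.15 − 0.95) = 0.1552/0.2000 = 0.7759
Terminal stock prices: S_uuu = 106.5, S_uud = 87.95, S_udd = 72.65, S_ddd = 60.02
Terminal payoffs (K − S): max(-36.46, 0) = 0, max(-17.95, 0) = 0, max(-2.651, 0) = 0, max(9.984, 0) = 9.984
Node uu (S = 92.57): V_uu = e^(−0.1)·[0.7759·0.0000 + 0.2241·0.0000] = 0.0000
Node ud (S = 76.47): V_ud = e^(−0.1)·[0.7759·0.0000 + 0.2241·0.0000] = 0.0000
Node dd (S = 63.17): V_dd = e^(−0.1)·[0.7759·0.0000 + 0.2241·9.9838] = 2.0249
Node u (S = 80.5): V_u = e^(−0.1)·[0.7759·0.0000 + 0.2241·0.0000] = 0.0000
Node d (S = 66.5): V_d = e^(−0.1)·[0.7759·0.0000 + 0.2241·2.0249] = 0.4107
Node 0 (S = 70): V_0 = e^(−0.1)·[0.7759·0.0000 + 0.2241·0.4107] = 0.0833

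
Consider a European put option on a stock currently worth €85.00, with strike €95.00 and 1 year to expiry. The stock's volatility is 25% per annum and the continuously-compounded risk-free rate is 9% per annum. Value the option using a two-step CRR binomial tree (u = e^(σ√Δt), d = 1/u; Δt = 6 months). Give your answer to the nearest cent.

€9.98

CRR parameters: u = e^(σ√Δt) = e^(0.25·√0.5) = 1.1934, d = 1/u = 0.8380
Per-period rate: rΔt = 0.09·0.5 = 0.045, so R = e^0.045 = 1.0460
Risk-neutral probability p = (e^0.045 − 0.8380)/(1.1934 − 0.8380) = 0.2081/0.3554 = 0.5854
Terminal stock prices: S_uu = 121.1, S_ud = 85, S_dd = 59.69
Terminal payoffs (K − S): max(-26.05, 0) = 0, max(10, 0) = 10, max(35.31, 0) = 35.31
Node u (S = 101.4): V_u = e^(−0.045)·[0.5854·0.0000 + 0.4146·10.0000] = 3.9633
Node d (S = 71.23): V_d = e^(−0.045)·[0.5854·10.0000 + 0.4146·35.3140] = 19.5926
Node 0 (S = 85): V_0 = e^(−0.045)·[0.5854·3.9633 + 0.4146·19.5926] = 9.9832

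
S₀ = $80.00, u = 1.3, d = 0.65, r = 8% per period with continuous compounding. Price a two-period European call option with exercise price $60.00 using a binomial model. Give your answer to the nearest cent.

$31.35

Risk-neutral probability p = (e^0.08 − 0.65)/(1.3 − 0.65) = 0.4333/0.6500 = 0.6666
Terminal stock prices: S_uu = 135.2, S_ud = 67.6, S_dd = 33.8
Terminal payoffs (S − K): max(75.2, 0) = 75.2, max(7.6, 0) = 7.6, max(-26.2, 0) = 0
Node u (S = 104): V_u = e^(−0.08)·[0.6666·75.2000 + 0.3334·7.6000] = 48.6130
Node d (S = 52): V_d = e^(−0.08)·[0.6666·7.6000 + 0.3334·0.0000] = 4.6766
Node 0 (S = 80): V_0 = e^(−0.08)·[0.6666·48.6130 + 0.3334·4.6766] = 31.3531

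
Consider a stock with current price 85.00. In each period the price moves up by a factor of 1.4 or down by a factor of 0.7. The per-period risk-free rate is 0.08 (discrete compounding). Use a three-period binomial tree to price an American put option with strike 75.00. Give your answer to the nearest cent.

8.98

Risk-neutral probability p = (1 + 0.08 − 0.7)/(1.4 − 0.7) = 0.3800/0.7000 = 0.5429
Terminal stock prices: S_uuu = 233.2, S_uud = 116.6, S_udd = 58.31, S_ddd = 29.15
Terminal payoffs (K − S): max(-158.2, 0) = 0, max(-41.62, 0) = 0, max(16.69, 0) = 16.69, max(45.85, 0) = 45.85
Node uu (S = 166.6): continuation = 1/1.08·[0.5429·0.0000 + 0.4571·0.0000] = 0.0000; exercise value = 0.0000 ≤ continuation, so V_uu = 0.0000
Node ud (S = 83.3): continuation = 1/1.08·[0.5429·0.0000 + 0.4571·16.6900] = 7.0646; exercise value = 0.0000 ≤ continuation, so V_ud = 7.0646
Node dd (S = 41.65): continuation = 1/1.08·[0.5429·16.6900 + 0.4571·45.8450] = 27.7944; exercise value = 33.3500 > continuation, so V_dd = 33.3500 (exercise)
Node u (S = 119): continuation = 1/1.08·[0.5429·0.0000 + 0.4571·7.0646] = 2.9903; exercise value = 0.0000 ≤ continuation, so V_u = 2.9903
Node d (S = 59.5): continuation = 1/1.08·[0.5429·7.0646 + 0.4571·33.3500] = 17.6674; exercise value = 15.5000 ≤ continuation, so V_d = 17.6674
Node 0 (S = 85): continuation = 1/1.08·[0.5429·2.9903 + 0.4571·17.6674] = 8.9813; exercise value = 0.0000 ≤ continuation, so V_0 = 8.9813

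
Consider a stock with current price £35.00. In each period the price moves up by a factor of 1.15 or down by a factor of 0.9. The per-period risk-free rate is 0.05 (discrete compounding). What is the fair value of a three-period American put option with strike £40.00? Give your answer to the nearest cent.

£5.00

Risk-neutral probability p = (1 + 0.05 − 0.9)/(1.15 − 0.9) = 0.1500/0.2500 = 0.6000
Terminal stock prices: S_uuu = 53.23, S_uud = 41.66, S_udd = 32.6, S_ddd = 25.52
Terminal payoffs (K − S): max(-13.23, 0) = 0, max(-1.659, 0) = 0, max(7.398, 0) = 7.398, max(14.48, 0) = 14.48
Node uu (S = 46.29): continuation = 1/1.05·[0.6000·0.0000 + 0.4000·0.0000] = 0.0000; exercise value = 0.0000 ≤ continuation, so V_uu = 0.0000
Node ud (S = 36.23): continuation = 1/1.05·[0.6000·0.0000 + 0.4000·7.3975] = 2.8181; exercise value = 3.7750 > continuation, so V_ud = 3.7750 (exercise)
Node dd (S = 28.35): continuation = 1/1.05·[0.6000·7.3975 + 0.4000·14.4850] = 9.7452; exercise value = 11.6500 > continuation, so V_dd = 11.6500 (exercise)
Node u (S = 40.25): continuation = 1/1.05·[0.6000·0.0000 + 0.4000·3.7750] = 1.4381; exercise value = 0.0000 ≤ continuation, so V_u = 1.4381
Node d (S = 31.5): continuation = 1/1.05·[0.6000·3.7750 + 0.4000·11.6500] = 6.5952; exercise value = 8.5000 > continuation, so V_d = 8.5000 (exercise)
Node 0 (S = 35): continuation = 1/1.05·[0.6000·1.4381 + 0.4000·8.5000] = 4.0599; exercise value = 5.0000 > continuation, so V_0 = 5.0000 (exercise)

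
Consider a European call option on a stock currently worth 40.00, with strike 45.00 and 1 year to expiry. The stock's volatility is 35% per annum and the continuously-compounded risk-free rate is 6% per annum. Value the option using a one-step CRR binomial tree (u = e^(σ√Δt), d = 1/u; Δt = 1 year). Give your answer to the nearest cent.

CRR parameters: u = e^(σ√Δt) = e^(0.35·√1) = 1.4191, d = 1/u = 0.7047
Per-period rate: rΔt = 0.06·1 = 0.06, so R = e^0.06 = 1.0618
Risk-neutral probability p = (e^0.06 − 0.7047)/(1.4191 − 0.7047) = 0.3571/0.7144 = 0.4999
Terminal stock prices: S_u = 56.76, S_d = 28.19
Terminal payoffs (S − K): max(11.76, 0) = 11.76, max(-16.81, 0) = 0
Node 0 (S = 40): V_0 = e^(−0.06)·[0.4999·11.7627 + 0.5001·0.0000] = 5.5382

5.54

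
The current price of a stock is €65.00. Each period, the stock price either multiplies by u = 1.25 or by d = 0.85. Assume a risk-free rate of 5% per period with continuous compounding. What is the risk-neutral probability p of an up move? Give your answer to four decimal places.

Risk-neutral probability p = (e^0.05 − 0.85)/(1.25 − 0.85) = 0.2013/0.4000 = 0.5032

p = 0.5032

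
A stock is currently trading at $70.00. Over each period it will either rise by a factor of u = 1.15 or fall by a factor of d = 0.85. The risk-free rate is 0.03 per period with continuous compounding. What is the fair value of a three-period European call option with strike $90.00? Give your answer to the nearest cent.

$3.27

Risk-neutral probability p = (e^0.03 − 0.85)/(1.15 − 0.85) = 0.1805/0.3000 = 0.6015
Terminal stock prices: S_uuu = 106.5, S_uud = 78.69, S_udd = 58.16, S_ddd = 42.99
Terminal payoffs (S − K): max(16.46, 0) = 16.46, max(-11.31, 0) = 0, max(-31.84, 0) = 0, max(-47.01, 0) = 0
Node uu (S = 92.57): V_uu = e^(−0.03)·[0.6015·16.4612 + 0.3985·0.0000] = 9.6091
Node ud (S = 68.42): V_ud = e^(−0.03)·[0.6015·0.0000 + 0.3985·0.0000] = 0.0000
Node dd (S = 50.57): V_dd = e^(−0.03)·[0.6015·0.0000 + 0.3985·0.0000] = 0.0000
Node u (S = 80.5): V_u = e^(−0.03)·[0.6015·9.6091 + 0.3985·0.0000] = 5.6092
Node d (S = 59.5): V_d = e^(−0.03)·[0.6015·0.0000 + 0.3985·0.0000] = 0.0000
Node 0 (S = 70): V_0 = e^(−0.03)·[0.6015·5.6092 + 0.3985·0.0000] = 3.2743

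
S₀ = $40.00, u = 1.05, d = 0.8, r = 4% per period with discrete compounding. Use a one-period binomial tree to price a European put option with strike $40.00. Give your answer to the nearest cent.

Risk-neutral probability p = (1 + 0.04 − 0.8)/(1.05 − 0.8) = 0.2400/0.2500 = 0.9600
Terminal stock prices: S_u = 42, S_d = 32
Terminal payoffs (K − S): max(-2, 0) = 0, max(8, 0) = 8
Node 0 (S = 40): V_0 = 1/1.04·[0.9600·0.0000 + 0.0400·8.0000] = 0.3077

$0.31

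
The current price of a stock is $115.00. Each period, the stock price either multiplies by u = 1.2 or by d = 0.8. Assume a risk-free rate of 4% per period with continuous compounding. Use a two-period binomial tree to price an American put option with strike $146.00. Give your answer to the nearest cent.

$31.00

Risk-neutral probability p = (e^0.04 − 0.8)/(1.2 − 0.8) = 0.2408/0.4000 = 0.6020
Terminal stock prices: S_uu = 165.6, S_ud = 110.4, S_dd = 73.6
Terminal payoffs (K − S): max(-19.6, 0) = 0, max(35.6, 0) = 35.6, max(72.4, 0) = 72.4
Node u (S = 138): continuation = e^(−0.04)·[0.6020·0.0000 + 0.3980·35.6000] = 13.6123; exercise value = 8.0000 ≤ continuation, so V_u = 13.6123
Node d (S = 92): continuation = e^(−0.04)·[0.6020·35.6000 + 0.3980·72.4000] = 48.2753; exercise value = 54.0000 > continuation, so V_d = 54.0000 (exercise)
Node 0 (S = 115): continuation = e^(−0.04)·[0.6020·13.6123 + 0.3980·54.0000] = 28.5215; exercise value = 31.0000 > continuation, so V_0 = 31.0000 (exercise)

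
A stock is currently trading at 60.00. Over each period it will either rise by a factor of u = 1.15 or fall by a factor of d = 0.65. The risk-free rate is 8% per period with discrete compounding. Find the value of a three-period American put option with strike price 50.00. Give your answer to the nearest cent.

1.96

Risk-neutral probability p = (1 + 0.08 − 0.65)/(1.15 − 0.65) = 0.4300/0.5000 = 0.8600
Terminal stock prices: S_uuu = 91.25, S_uud = 51.58, S_udd = 29.15, S_ddd = 16.48
Terminal payoffs (K − S): max(-41.25, 0) = 0, max(-1.578, 0) = 0, max(20.85, 0) = 20.85, max(33.52, 0) = 33.52
Node uu (S = 79.35): continuation = 1/1.08·[0.8600·0.0000 + 0.1400·0.0000] = 0.0000; exercise value = 0.0000 ≤ continuation, so V_uu = 0.0000
Node ud (S = 44.85): continuation = 1/1.08·[0.8600·0.0000 + 0.1400·20.8475] = 2.7025; exercise value = 5.1500 > continuation, so V_ud = 5.1500 (exercise)
Node dd (S = 25.35): continuation = 1/1.08·[0.8600·20.8475 + 0.1400·33.5225] = 20.9463; exercise value = 24.6500 > continuation, so V_dd = 24.6500 (exercise)
Node u (S = 69): continuation = 1/1.08·[0.8600·0.0000 + 0.1400·5.1500] = 0.6676; exercise value = 0.0000 ≤ continuation, so V_u = 0.6676
Node d (S = 39): continuation = 1/1.08·[0.8600·5.1500 + 0.1400·24.6500] = 7.2963; exercise value = 11.0000 > continuation, so V_d = 11.0000 (exercise)
Node 0 (S = 60): continuation = 1/1.08·[0.8600·0.6676 + 0.1400·11.0000] = 1.9575; exercise value = 0.0000 ≤ continuation, so V_0 = 1.9575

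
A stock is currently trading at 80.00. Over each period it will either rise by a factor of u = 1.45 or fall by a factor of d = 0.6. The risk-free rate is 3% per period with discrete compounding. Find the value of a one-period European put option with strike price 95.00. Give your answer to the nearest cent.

22.55

Risk-neutral probability p = (1 + 0.03 − 0.6)/(1.45 − 0.6) = 0.4300/0.8500 = 0.5059
Terminal stock prices: S_u = 116, S_d = 48
Terminal payoffs (K − S): max(-21, 0) = 0, max(47, 0) = 47
Node 0 (S = 80): V_0 = 1/1.03·[0.5059·0.0000 + 0.4941·47.0000] = 22.5471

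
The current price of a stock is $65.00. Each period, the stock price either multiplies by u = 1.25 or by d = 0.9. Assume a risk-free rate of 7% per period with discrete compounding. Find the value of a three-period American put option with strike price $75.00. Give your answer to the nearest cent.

Risk-neutral probability p = (1 + 0.07 − 0.9)/(1.25 − 0.9) = 0.1700/0.3500 = 0.4857
Terminal stock prices: S_uuu = 127, S_uud = 91.41, S_udd = 65.81, S_ddd = 47.39
Terminal payoffs (K − S): max(-51.95, 0) = 0, max(-16.41, 0) = 0, max(9.188, 0) = 9.188, max(27.61, 0) = 27.61
Node uu (S = 101.6): continuation = 1/1.07·[0.4857·0.0000 + 0.5143·0.0000] = 0.0000; exercise value = 0.0000 ≤ continuation, so V_uu = 0.0000
Node ud (S = 73.12): continuation = 1/1.07·[0.4857·0.0000 + 0.5143·9.1875] = 4.4159; exercise value = 1.8750 ≤ continuation, so V_ud = 4.4159
Node dd (S = 52.65): continuation = 1/1.07·[0.4857·9.1875 + 0.5143·27.6150] = 17.4435; exercise value = 22.3500 > continuation, so V_dd = 22.3500 (exercise)
Node u (S = 81.25): continuation = 1/1.07·[0.4857·0.0000 + 0.5143·4.4159] = 2.1225; exercise value = 0.0000 ≤ continuation, so V_u = 2.1225
Node d (S = 58.5): continuation = 1/1.07·[0.4857·4.4159 + 0.5143·22.3500] = 12.7469; exercise value = 16.5000 > continuation, so V_d = 16.5000 (exercise)
Node 0 (S = 65): continuation = 1/1.07·[0.4857·2.1225 + 0.5143·16.5000] = 8.8940; exercise value = 10.0000 > continuation, so V_0 = 10.0000 (exercise)

$10.00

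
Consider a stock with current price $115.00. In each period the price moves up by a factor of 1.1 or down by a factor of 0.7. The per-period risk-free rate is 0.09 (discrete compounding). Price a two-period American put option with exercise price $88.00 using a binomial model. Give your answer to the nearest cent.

$0.17

Risk-neutral probability p = (1 + 0.09 − 0.7)/(1.1 − 0.7) = 0.3900/0.4000 = 0.9750
Terminal stock prices: S_uu = 139.2, S_ud = 88.55, S_dd = 56.35
Terminal payoffs (K − S): max(-51.15, 0) = 0, max(-0.55, 0) = 0, max(31.65, 0) = 31.65
Node u (S = 126.5): continuation = 1/1.09·[0.9750·0.0000 + 0.0250·0.0000] = 0.0000; exercise value = 0.0000 ≤ continuation, so V_u = 0.0000
Node d (S = 80.5): continuation = 1/1.09·[0.9750·0.0000 + 0.0250·31.6500] = 0.7259; exercise value = 7.5000 > continuation, so V_d = 7.5000 (exercise)
Node 0 (S = 115): continuation = 1/1.09·[0.9750·0.0000 + 0.0250·7.5000] = 0.1720; exercise value = 0.0000 ≤ continuation, so V_0 = 0.1720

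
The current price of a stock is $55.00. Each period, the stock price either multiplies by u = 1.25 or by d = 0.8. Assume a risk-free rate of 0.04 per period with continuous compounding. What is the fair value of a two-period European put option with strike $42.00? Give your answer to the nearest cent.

$1.36

Risk-neutral probability p = (e^0.04 − 0.8)/(1.25 − 0.8) = 0.2408/0.4500 = 0.5351
Terminal stock prices: S_uu = 85.94, S_ud = 55, S_dd = 35.2
Terminal payoffs (K − S): max(-43.94, 0) = 0, max(-13, 0) = 0, max(6.8, 0) = 6.8
Node u (S = 68.75): V_u = e^(−0.04)·[0.5351·0.0000 + 0.4649·0.0000] = 0.0000
Node d (S = 44): V_d = e^(−0.04)·[0.5351·0.0000 + 0.4649·6.8000] = 3.0371
Node 0 (S = 55): V_0 = e^(−0.04)·[0.5351·0.0000 + 0.4649·3.0371] = 1.3565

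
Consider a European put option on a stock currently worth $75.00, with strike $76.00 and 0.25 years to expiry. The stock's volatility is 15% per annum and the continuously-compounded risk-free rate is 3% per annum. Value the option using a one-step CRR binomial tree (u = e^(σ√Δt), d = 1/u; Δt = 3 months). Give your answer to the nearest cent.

$2.99

CRR parameters: u = e^(σ√Δt) = e^(0.15·√0.25) = 1.0779, d = 1/u = 0.9277
Per-period rate: rΔt = 0.03·0.25 = 0.0075, so R = e^0.0075 = 1.0075
Risk-neutral probability p = (e^0.0075 − 0.9277)/(1.0779 − 0.9277) = 0.0798/0.1501 = 0.5314
Terminal stock prices: S_u = 80.84, S_d = 69.58
Terminal payoffs (K − S): max(-4.841, 0) = 0, max(6.419, 0) = 6.419
Node 0 (S = 75): V_0 = e^(−0.0075)·[0.5314·0.0000 + 0.4686·6.4192] = 2.9856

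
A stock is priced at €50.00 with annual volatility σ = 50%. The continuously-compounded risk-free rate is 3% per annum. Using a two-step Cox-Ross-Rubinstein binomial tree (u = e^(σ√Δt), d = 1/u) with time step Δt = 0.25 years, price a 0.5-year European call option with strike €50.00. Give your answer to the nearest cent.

€6.55

CRR parameters: u = e^(σ√Δt) = e^(0.5·√0.25) = 1.2840, d = 1/u = 0.7788
Per-period rate: rΔt = 0.03·0.25 = 0.0075, so R = e^0.0075 = 1.0075
Risk-neutral probability p = (e^0.0075 − 0.7788)/(1.2840 − 0.7788) = 0.2287/0.5052 = 0.4527
Terminal stock prices: S_uu = 82.44, S_ud = 50, S_dd = 30.33
Terminal payoffs (S − K): max(32.44, 0) = 32.44, max(0, 0) = 0, max(-19.67, 0) = 0
Node u (S = 64.2): V_u = e^(−0.0075)·[0.4527·32.4361 + 0.5473·0.0000] = 14.5749
Node d (S = 38.94): V_d = e^(−0.0075)·[0.4527·0.0000 + 0.5473·0.0000] = 0.0000
Node 0 (S = 50): V_0 = e^(−0.0075)·[0.4527·14.5749 + 0.5473·0.0000] = 6.5491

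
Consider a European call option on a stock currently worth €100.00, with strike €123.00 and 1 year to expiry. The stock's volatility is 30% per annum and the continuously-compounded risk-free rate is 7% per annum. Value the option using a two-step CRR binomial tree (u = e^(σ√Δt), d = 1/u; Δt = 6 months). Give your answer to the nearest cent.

€7.83

CRR parameters: u = e^(σ√Δt) = e^(0.3·√0.5) = 1.2363, d = 1/u = 0.8089
Per-period rate: rΔt = 0.07·0.5 = 0.035, so R = e^0.035 = 1.0356
Risk-neutral probability p = (e^0.035 − 0.8089)/(1.2363 − 0.8089) = 0.2268/0.4275 = 0.5305
Terminal stock prices: S_uu = 152.8, S_ud = 100, S_dd = 65.43
Terminal payoffs (S − K): max(29.85, 0) = 29.85, max(-23, 0) = 0, max(-57.57, 0) = 0
Node u (S = 123.6): V_u = e^(−0.035)·[0.5305·29.8465 + 0.4695·0.0000] = 15.2888
Node d (S = 80.89): V_d = e^(−0.035)·[0.5305·0.0000 + 0.4695·0.0000] = 0.0000
Node 0 (S = 100): V_0 = e^(−0.035)·[0.5305·15.2888 + 0.4695·0.0000] = 7.8317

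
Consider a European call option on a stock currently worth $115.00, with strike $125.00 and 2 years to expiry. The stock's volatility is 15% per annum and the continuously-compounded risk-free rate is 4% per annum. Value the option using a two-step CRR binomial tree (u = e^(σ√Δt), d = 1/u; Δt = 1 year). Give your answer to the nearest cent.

CRR parameters: u = e^(σ√Δt) = e^(0.15·√1) = 1.1618, d = 1/u = 0.8607
Per-period rate: rΔt = 0.04·1 = 0.04, so R = e^0.04 = 1.0408
Risk-neutral probability p = (e^0.04 − 0.8607)/(1.1618 − 0.8607) = 0.1801/0.3011 = 0.5981
Terminal stock prices: S_uu = 155.2, S_ud = 115, S_dd = 85.19
Terminal payoffs (S − K): max(30.23, 0) = 30.23, max(-10, 0) = 0, max(-39.81, 0) = 0
Node u (S = 133.6): V_u = e^(−0.04)·[0.5981·30.2338 + 0.4019·0.0000] = 17.3737
Node d (S = 98.98): V_d = e^(−0.04)·[0.5981·0.0000 + 0.4019·0.0000] = 0.0000
Node 0 (S = 115): V_0 = e^(−0.04)·[0.5981·17.3737 + 0.4019·0.0000] = 9.9837

$9.98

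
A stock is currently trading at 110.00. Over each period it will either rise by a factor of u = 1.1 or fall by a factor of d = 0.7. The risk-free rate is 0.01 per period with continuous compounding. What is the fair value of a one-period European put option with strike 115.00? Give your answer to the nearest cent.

Risk-neutral probability p = (e^0.01 − 0.7)/(1.1 − 0.7) = 0.3101/0.4000 = 0.7751
Terminal stock prices: S_u = 121, S_d = 77
Terminal payoffs (K − S): max(-6, 0) = 0, max(38, 0) = 38
Node 0 (S = 110): V_0 = e^(−0.01)·[0.7751·0.0000 + 0.2249·38.0000] = 8.4602

8.46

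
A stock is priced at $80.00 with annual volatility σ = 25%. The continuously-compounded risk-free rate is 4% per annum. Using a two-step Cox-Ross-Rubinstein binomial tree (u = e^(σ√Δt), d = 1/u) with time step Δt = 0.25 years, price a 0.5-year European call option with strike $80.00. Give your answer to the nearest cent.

CRR parameters: u = e^(σ√Δt) = e^(0.25·√0.25) = 1.1331, d = 1/u = 0.8825
Per-period rate: rΔt = 0.04·0.25 = 0.01, so R = e^0.01 = 1.0101
Risk-neutral probability p = (e^0.01 − 0.8825)/(1.1331 − 0.8825) = 0.1276/0.2507 = 0.5089
Terminal stock prices: S_uu = 102.7, S_ud = 80, S_dd = 62.3
Terminal payoffs (S − K): max(22.72, 0) = 22.72, max(0, 0) = 0, max(-17.7, 0) = 0
Node u (S = 90.65): V_u = e^(−0.01)·[0.5089·22.7220 + 0.4911·0.0000] = 11.4479
Node d (S = 70.6): V_d = e^(−0.01)·[0.5089·0.0000 + 0.4911·0.0000] = 0.0000
Node 0 (S = 80): V_0 = e^(−0.01)·[0.5089·11.4479 + 0.4911·0.0000] = 5.7677

$5.77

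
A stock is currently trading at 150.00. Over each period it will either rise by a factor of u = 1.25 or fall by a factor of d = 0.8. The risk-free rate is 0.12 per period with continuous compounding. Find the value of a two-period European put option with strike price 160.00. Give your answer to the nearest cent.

6.85

Risk-neutral probability p = (e^0.12 − 0.8)/(1.25 − 0.8) = 0.3275/0.4500 = 0.7278
Terminal stock prices: S_uu = 234.4, S_ud = 150, S_dd = 96
Terminal payoffs (K − S): max(-74.38, 0) = 0, max(10, 0) = 10, max(64, 0) = 64
Node u (S = 187.5): V_u = e^(−0.12)·[0.7278·0.0000 + 0.2722·10.0000] = 2.4145
Node d (S = 120): V_d = e^(−0.12)·[0.7278·10.0000 + 0.2722·64.0000] = 21.9073
Node 0 (S = 150): V_0 = e^(−0.12)·[0.7278·2.4145 + 0.2722·21.9073] = 6.8479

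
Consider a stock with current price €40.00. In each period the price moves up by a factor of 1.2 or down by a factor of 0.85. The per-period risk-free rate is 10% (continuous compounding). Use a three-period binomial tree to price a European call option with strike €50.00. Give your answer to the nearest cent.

€5.49

Risk-neutral probability p = (e^0.1 − 0.85)/(1.2 − 0.85) = 0.2552/0.3500 = 0.7291
Terminal stock prices: S_uuu = 69.12, S_uud = 48.96, S_udd = 34.68, S_ddd = 24.56
Terminal payoffs (S − K): max(19.12, 0) = 19.12, max(-1.04, 0) = 0, max(-15.32, 0) = 0, max(-25.44, 0) = 0
Node uu (S = 57.6): V_uu = e^(−0.1)·[0.7291·19.1200 + 0.2709·0.0000] = 12.6131
Node ud (S = 40.8): V_ud = e^(−0.1)·[0.7291·0.0000 + 0.2709·0.0000] = 0.0000
Node dd (S = 28.9): V_dd = e^(−0.1)·[0.7291·0.0000 + 0.2709·0.0000] = 0.0000
Node u (S = 48): V_u = e^(−0.1)·[0.7291·12.6131 + 0.2709·0.0000] = 8.3206
Node d (S = 34): V_d = e^(−0.1)·[0.7291·0.0000 + 0.2709·0.0000] = 0.0000
Node 0 (S = 40): V_0 = e^(−0.1)·[0.7291·8.3206 + 0.2709·0.0000] = 5.4889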